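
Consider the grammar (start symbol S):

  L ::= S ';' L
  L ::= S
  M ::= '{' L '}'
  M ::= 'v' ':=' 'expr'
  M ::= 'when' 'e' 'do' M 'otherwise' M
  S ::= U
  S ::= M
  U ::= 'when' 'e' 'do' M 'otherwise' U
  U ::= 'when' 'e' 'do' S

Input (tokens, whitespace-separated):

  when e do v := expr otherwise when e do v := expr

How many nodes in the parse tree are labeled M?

[S [U when e do [M v := expr] otherwise [U when e do [S [M v := expr]]]]]

2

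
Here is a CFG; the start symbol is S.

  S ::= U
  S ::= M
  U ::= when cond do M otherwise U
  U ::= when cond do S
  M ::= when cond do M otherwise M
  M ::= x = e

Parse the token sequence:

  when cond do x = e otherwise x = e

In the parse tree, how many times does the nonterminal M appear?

[S [M when cond do [M x = e] otherwise [M x = e]]]

3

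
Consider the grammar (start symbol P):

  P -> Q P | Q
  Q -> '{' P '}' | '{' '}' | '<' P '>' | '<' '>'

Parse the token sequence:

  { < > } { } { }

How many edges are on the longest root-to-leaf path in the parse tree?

[P [Q { [P [Q < >]] }] [P [Q { }] [P [Q { }]]]]

4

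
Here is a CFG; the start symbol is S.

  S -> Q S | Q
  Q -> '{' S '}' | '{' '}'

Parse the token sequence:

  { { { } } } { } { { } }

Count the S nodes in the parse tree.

6

[S [Q { [S [Q { [S [Q { }]] }]] }] [S [Q { }] [S [Q { [S [Q { }]] }]]]]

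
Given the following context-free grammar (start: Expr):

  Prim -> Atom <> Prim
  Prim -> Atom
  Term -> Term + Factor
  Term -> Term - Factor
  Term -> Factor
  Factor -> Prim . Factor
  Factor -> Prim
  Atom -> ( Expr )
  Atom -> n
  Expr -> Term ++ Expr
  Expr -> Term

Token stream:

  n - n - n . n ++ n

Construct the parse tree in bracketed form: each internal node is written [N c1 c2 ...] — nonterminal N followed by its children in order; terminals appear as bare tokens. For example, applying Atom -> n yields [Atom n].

[Expr [Term [Term [Term [Factor [Prim [Atom n]]]] - [Factor [Prim [Atom n]]]] - [Factor [Prim [Atom n]] . [Factor [Prim [Atom n]]]]] ++ [Expr [Term [Factor [Prim [Atom n]]]]]]

Expr
Term ++ Expr
Term - Factor ++ Expr
Term - Factor - Factor ++ Expr
Factor - Factor - Factor ++ Expr
Prim - Factor - Factor ++ Expr
Atom - Factor - Factor ++ Expr
n - Factor - Factor ++ Expr
n - Prim - Factor ++ Expr
n - Atom - Factor ++ Expr
n - n - Factor ++ Expr
n - n - Prim . Factor ++ Expr
n - n - Atom . Factor ++ Expr
n - n - n . Factor ++ Expr
n - n - n . Prim ++ Expr
n - n - n . Atom ++ Expr
n - n - n . n ++ Expr
n - n - n . n ++ Term
n - n - n . n ++ Factor
n - n - n . n ++ Prim
n - n - n . n ++ Atom
n - n - n . n ++ n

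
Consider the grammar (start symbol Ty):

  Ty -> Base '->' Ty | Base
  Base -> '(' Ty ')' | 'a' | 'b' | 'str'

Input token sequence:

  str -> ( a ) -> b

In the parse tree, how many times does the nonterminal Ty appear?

[Ty [Base str] -> [Ty [Base ( [Ty [Base a]] )] -> [Ty [Base b]]]]

4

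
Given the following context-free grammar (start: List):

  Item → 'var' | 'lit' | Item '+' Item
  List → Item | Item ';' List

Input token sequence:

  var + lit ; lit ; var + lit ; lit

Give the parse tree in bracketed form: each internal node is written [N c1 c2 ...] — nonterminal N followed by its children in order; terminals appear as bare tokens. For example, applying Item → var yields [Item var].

[List [Item [Item var] + [Item lit]] ; [List [Item lit] ; [List [Item [Item var] + [Item lit]] ; [List [Item lit]]]]]

List
Item ; List
Item + Item ; List
var + Item ; List
var + lit ; List
var + lit ; Item ; List
var + lit ; lit ; List
var + lit ; lit ; Item ; List
var + lit ; lit ; Item + Item ; List
var + lit ; lit ; var + Item ; List
var + lit ; lit ; var + lit ; List
var + lit ; lit ; var + lit ; Item
var + lit ; lit ; var + lit ; lit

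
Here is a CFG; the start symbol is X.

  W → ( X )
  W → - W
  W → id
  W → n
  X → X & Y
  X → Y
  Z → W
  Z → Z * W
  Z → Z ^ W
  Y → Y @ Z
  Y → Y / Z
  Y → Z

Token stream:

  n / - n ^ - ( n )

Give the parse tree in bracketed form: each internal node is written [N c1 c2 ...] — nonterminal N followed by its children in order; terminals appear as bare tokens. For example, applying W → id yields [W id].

[X [Y [Y [Z [W n]]] / [Z [Z [W - [W n]]] ^ [W - [W ( [X [Y [Z [W n]]]] )]]]]]

X
Y
Y / Z
Z / Z
W / Z
n / Z
n / Z ^ W
n / W ^ W
n / - W ^ W
n / - n ^ W
n / - n ^ - W
n / - n ^ - ( X )
n / - n ^ - ( Y )
n / - n ^ - ( Z )
n / - n ^ - ( W )
n / - n ^ - ( n )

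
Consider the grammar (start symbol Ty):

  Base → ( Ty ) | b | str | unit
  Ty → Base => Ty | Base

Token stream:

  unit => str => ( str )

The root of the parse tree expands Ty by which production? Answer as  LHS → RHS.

Ty → Base => Ty

[Ty [Base unit] => [Ty [Base str] => [Ty [Base ( [Ty [Base str]] )]]]]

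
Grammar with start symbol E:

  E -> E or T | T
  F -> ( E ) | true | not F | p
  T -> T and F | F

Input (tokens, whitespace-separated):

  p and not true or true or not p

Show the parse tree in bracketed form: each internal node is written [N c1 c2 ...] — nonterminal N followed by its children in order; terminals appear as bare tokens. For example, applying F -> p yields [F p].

E
E or T
E or T or T
T or T or T
T and F or T or T
F and F or T or T
p and F or T or T
p and not F or T or T
p and not true or T or T
p and not true or F or T
p and not true or true or T
p and not true or true or F
p and not true or true or not F
p and not true or true or not p

[E [E [E [T [T [F p]] and [F not [F true]]]] or [T [F true]]] or [T [F not [F p]]]]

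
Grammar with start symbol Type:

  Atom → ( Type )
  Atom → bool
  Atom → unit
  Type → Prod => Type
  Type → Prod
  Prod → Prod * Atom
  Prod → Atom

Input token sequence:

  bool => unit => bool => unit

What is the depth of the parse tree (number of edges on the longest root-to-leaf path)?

6

[Type [Prod [Atom bool]] => [Type [Prod [Atom unit]] => [Type [Prod [Atom bool]] => [Type [Prod [Atom unit]]]]]]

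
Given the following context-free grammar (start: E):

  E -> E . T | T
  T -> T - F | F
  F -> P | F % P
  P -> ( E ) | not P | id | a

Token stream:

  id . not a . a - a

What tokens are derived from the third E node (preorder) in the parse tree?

id

[E [E [E [T [F [P id]]]] . [T [F [P not [P a]]]]] . [T [T [F [P a]]] - [F [P a]]]]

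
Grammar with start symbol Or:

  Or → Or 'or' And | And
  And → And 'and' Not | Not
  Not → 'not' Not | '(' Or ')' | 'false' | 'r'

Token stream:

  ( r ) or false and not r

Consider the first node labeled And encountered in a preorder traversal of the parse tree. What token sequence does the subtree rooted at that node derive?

[Or [Or [And [Not ( [Or [And [Not r]]] )]]] or [And [And [Not false]] and [Not not [Not r]]]]

( r )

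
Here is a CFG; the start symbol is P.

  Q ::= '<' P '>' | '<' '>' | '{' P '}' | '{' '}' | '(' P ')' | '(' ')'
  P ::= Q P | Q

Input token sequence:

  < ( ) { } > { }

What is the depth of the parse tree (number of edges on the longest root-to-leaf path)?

5

[P [Q < [P [Q ( )] [P [Q { }]]] >] [P [Q { }]]]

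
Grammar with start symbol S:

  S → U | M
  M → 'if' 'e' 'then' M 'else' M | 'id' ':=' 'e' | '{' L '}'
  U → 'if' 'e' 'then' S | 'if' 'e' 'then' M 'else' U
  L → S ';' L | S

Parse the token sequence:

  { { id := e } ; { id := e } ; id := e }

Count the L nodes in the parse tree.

5

[S [M { [L [S [M { [L [S [M id := e]]] }]] ; [L [S [M { [L [S [M id := e]]] }]] ; [L [S [M id := e]]]]] }]]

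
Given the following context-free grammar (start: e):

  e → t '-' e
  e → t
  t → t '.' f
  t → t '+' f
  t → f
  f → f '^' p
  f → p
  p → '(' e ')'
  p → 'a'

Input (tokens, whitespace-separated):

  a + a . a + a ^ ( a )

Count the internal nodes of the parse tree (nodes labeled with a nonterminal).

[e [t [t [t [t [f [p a]]] + [f [p a]]] . [f [p a]]] + [f [f [p a]] ^ [p ( [e [t [f [p a]]]] )]]]]

19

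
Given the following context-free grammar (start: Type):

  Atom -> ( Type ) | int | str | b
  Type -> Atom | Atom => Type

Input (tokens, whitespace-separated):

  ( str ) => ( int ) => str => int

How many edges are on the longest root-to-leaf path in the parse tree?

5

[Type [Atom ( [Type [Atom str]] )] => [Type [Atom ( [Type [Atom int]] )] => [Type [Atom str] => [Type [Atom int]]]]]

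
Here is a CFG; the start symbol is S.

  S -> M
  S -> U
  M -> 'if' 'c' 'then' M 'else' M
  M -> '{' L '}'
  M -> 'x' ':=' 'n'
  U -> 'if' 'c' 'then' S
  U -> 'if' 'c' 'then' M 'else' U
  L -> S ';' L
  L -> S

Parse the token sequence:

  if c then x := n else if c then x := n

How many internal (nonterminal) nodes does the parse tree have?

[S [U if c then [M x := n] else [U if c then [S [M x := n]]]]]

6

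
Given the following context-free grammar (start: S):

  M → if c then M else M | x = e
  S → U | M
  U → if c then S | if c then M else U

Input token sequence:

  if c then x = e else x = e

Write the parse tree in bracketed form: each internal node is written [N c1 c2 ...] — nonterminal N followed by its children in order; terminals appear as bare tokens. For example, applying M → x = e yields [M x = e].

[S [M if c then [M x = e] else [M x = e]]]

S
M
if c then M else M
if c then x = e else M
if c then x = e else x = e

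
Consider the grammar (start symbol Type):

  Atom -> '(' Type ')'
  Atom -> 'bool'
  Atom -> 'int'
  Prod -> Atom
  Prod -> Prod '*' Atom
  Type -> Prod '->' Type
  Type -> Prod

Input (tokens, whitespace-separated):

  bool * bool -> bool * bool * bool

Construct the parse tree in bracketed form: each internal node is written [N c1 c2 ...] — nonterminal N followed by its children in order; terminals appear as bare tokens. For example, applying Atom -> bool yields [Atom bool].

[Type [Prod [Prod [Atom bool]] * [Atom bool]] -> [Type [Prod [Prod [Prod [Atom bool]] * [Atom bool]] * [Atom bool]]]]

Type
Prod -> Type
Prod * Atom -> Type
Atom * Atom -> Type
bool * Atom -> Type
bool * bool -> Type
bool * bool -> Prod
bool * bool -> Prod * Atom
bool * bool -> Prod * Atom * Atom
bool * bool -> Atom * Atom * Atom
bool * bool -> bool * Atom * Atom
bool * bool -> bool * bool * Atom
bool * bool -> bool * bool * bool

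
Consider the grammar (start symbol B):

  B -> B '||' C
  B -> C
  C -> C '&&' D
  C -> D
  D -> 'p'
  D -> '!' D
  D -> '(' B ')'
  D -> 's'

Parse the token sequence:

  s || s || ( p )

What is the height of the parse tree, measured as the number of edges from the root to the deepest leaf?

[B [B [B [C [D s]]] || [C [D s]]] || [C [D ( [B [C [D p]]] )]]]

6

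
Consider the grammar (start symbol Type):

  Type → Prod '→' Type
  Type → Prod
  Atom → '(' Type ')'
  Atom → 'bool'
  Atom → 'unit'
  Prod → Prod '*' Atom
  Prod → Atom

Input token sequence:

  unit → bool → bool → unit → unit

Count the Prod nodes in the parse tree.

5

[Type [Prod [Atom unit]] → [Type [Prod [Atom bool]] → [Type [Prod [Atom bool]] → [Type [Prod [Atom unit]] → [Type [Prod [Atom unit]]]]]]]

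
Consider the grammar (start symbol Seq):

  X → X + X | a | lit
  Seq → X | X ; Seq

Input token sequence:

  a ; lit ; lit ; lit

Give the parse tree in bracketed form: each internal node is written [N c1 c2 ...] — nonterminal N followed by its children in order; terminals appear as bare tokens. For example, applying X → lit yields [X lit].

[Seq [X a] ; [Seq [X lit] ; [Seq [X lit] ; [Seq [X lit]]]]]

Seq
X ; Seq
a ; Seq
a ; X ; Seq
a ; lit ; Seq
a ; lit ; X ; Seq
a ; lit ; lit ; Seq
a ; lit ; lit ; X
a ; lit ; lit ; lit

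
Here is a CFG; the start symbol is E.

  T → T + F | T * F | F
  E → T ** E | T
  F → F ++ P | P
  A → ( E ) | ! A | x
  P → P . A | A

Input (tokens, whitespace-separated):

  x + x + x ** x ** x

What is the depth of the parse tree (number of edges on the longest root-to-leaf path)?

[E [T [T [T [F [P [A x]]]] + [F [P [A x]]]] + [F [P [A x]]]] ** [E [T [F [P [A x]]]] ** [E [T [F [P [A x]]]]]]]

7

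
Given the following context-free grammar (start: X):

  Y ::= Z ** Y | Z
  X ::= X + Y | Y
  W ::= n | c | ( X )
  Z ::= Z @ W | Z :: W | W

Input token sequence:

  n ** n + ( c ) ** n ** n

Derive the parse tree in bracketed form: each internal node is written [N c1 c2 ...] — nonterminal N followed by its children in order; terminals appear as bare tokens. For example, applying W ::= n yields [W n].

X
X + Y
Y + Y
Z ** Y + Y
W ** Y + Y
n ** Y + Y
n ** Z + Y
n ** W + Y
n ** n + Y
n ** n + Z ** Y
n ** n + W ** Y
n ** n + ( X ) ** Y
n ** n + ( Y ) ** Y
n ** n + ( Z ) ** Y
n ** n + ( W ) ** Y
n ** n + ( c ) ** Y
n ** n + ( c ) ** Z ** Y
n ** n + ( c ) ** W ** Y
n ** n + ( c ) ** n ** Y
n ** n + ( c ) ** n ** Z
n ** n + ( c ) ** n ** W
n ** n + ( c ) ** n ** n

[X [X [Y [Z [W n]] ** [Y [Z [W n]]]]] + [Y [Z [W ( [X [Y [Z [W c]]]] )]] ** [Y [Z [W n]] ** [Y [Z [W n]]]]]]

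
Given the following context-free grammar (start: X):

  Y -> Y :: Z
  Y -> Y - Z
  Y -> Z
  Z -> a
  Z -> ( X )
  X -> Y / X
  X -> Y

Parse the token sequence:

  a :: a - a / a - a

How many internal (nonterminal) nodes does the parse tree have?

12

[X [Y [Y [Y [Z a]] :: [Z a]] - [Z a]] / [X [Y [Y [Z a]] - [Z a]]]]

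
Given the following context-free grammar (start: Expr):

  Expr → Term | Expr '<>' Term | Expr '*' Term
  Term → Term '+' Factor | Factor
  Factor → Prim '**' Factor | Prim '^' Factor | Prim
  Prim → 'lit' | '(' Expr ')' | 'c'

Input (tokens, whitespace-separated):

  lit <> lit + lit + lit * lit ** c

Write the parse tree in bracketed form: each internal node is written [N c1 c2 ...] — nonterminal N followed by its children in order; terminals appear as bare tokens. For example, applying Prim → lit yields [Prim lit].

[Expr [Expr [Expr [Term [Factor [Prim lit]]]] <> [Term [Term [Term [Factor [Prim lit]]] + [Factor [Prim lit]]] + [Factor [Prim lit]]]] * [Term [Factor [Prim lit] ** [Factor [Prim c]]]]]

Expr
Expr * Term
Expr <> Term * Term
Term <> Term * Term
Factor <> Term * Term
Prim <> Term * Term
lit <> Term * Term
lit <> Term + Factor * Term
lit <> Term + Factor + Factor * Term
lit <> Factor + Factor + Factor * Term
lit <> Prim + Factor + Factor * Term
lit <> lit + Factor + Factor * Term
lit <> lit + Prim + Factor * Term
lit <> lit + lit + Factor * Term
lit <> lit + lit + Prim * Term
lit <> lit + lit + lit * Term
lit <> lit + lit + lit * Factor
lit <> lit + lit + lit * Prim ** Factor
lit <> lit + lit + lit * lit ** Factor
lit <> lit + lit + lit * lit ** Prim
lit <> lit + lit + lit * lit ** c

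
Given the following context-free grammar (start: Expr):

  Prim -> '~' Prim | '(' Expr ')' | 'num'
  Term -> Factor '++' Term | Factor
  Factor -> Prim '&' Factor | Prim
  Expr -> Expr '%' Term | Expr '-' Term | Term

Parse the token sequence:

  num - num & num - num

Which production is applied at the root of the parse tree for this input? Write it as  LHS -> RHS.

[Expr [Expr [Expr [Term [Factor [Prim num]]]] - [Term [Factor [Prim num] & [Factor [Prim num]]]]] - [Term [Factor [Prim num]]]]

Expr -> Expr '-' Term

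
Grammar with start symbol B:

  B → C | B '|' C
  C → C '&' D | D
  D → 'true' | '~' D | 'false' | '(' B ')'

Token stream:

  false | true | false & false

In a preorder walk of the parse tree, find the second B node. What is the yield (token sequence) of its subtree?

false | true

[B [B [B [C [D false]]] | [C [D true]]] | [C [C [D false]] & [D false]]]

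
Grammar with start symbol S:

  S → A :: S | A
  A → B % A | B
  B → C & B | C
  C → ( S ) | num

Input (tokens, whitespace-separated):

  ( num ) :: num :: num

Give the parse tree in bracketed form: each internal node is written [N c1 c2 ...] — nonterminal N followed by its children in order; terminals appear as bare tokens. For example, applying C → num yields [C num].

S
A :: S
B :: S
C :: S
( S ) :: S
( A ) :: S
( B ) :: S
( C ) :: S
( num ) :: S
( num ) :: A :: S
( num ) :: B :: S
( num ) :: C :: S
( num ) :: num :: S
( num ) :: num :: A
( num ) :: num :: B
( num ) :: num :: C
( num ) :: num :: num

[S [A [B [C ( [S [A [B [C num]]]] )]]] :: [S [A [B [C num]]] :: [S [A [B [C num]]]]]]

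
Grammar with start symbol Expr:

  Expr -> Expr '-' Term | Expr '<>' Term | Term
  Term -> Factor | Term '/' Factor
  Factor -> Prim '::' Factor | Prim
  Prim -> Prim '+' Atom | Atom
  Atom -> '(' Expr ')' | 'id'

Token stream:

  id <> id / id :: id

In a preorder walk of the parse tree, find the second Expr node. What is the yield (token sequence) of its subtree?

id

[Expr [Expr [Term [Factor [Prim [Atom id]]]]] <> [Term [Term [Factor [Prim [Atom id]]]] / [Factor [Prim [Atom id]] :: [Factor [Prim [Atom id]]]]]]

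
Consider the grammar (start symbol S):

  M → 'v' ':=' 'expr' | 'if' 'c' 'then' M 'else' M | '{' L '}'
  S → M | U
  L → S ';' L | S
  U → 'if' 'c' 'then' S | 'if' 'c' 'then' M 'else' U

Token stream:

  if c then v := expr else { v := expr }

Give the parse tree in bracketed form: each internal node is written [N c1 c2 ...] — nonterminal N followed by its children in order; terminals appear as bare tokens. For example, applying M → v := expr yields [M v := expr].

S
M
if c then M else M
if c then v := expr else M
if c then v := expr else { L }
if c then v := expr else { S }
if c then v := expr else { M }
if c then v := expr else { v := expr }

[S [M if c then [M v := expr] else [M { [L [S [M v := expr]]] }]]]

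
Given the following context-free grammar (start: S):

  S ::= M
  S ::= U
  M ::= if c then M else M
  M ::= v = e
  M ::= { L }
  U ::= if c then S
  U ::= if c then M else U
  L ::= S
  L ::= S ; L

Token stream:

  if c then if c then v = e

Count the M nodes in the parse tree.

1

[S [U if c then [S [U if c then [S [M v = e]]]]]]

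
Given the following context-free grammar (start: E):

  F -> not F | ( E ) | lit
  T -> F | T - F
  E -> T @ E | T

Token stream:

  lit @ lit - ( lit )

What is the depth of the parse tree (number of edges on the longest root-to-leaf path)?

[E [T [F lit]] @ [E [T [T [F lit]] - [F ( [E [T [F lit]]] )]]]]

7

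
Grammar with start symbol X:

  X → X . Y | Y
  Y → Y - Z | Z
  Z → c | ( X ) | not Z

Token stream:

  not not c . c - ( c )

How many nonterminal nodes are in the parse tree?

[X [X [Y [Z not [Z not [Z c]]]]] . [Y [Y [Z c]] - [Z ( [X [Y [Z c]]] )]]]

13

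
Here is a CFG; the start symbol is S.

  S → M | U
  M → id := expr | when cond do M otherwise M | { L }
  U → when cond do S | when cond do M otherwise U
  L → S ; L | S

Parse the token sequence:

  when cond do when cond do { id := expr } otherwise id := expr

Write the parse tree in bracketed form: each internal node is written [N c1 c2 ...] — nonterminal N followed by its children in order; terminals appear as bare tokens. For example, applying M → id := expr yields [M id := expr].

S
U
when cond do S
when cond do M
when cond do when cond do M otherwise M
when cond do when cond do { L } otherwise M
when cond do when cond do { S } otherwise M
when cond do when cond do { M } otherwise M
when cond do when cond do { id := expr } otherwise M
when cond do when cond do { id := expr } otherwise id := expr

[S [U when cond do [S [M when cond do [M { [L [S [M id := expr]]] }] otherwise [M id := expr]]]]]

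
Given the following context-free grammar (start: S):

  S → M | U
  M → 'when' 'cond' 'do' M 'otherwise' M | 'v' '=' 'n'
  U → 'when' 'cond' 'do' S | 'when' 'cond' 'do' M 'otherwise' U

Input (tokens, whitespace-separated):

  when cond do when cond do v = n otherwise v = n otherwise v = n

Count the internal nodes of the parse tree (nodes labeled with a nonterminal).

6

[S [M when cond do [M when cond do [M v = n] otherwise [M v = n]] otherwise [M v = n]]]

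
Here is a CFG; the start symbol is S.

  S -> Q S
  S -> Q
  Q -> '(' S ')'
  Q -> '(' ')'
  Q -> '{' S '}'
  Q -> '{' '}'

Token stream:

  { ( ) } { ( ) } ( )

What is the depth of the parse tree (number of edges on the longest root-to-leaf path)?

[S [Q { [S [Q ( )]] }] [S [Q { [S [Q ( )]] }] [S [Q ( )]]]]

5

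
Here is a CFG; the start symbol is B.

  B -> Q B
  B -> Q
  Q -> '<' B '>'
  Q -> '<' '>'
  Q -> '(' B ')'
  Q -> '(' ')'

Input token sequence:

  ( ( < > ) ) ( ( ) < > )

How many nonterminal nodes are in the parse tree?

[B [Q ( [B [Q ( [B [Q < >]] )]] )] [B [Q ( [B [Q ( )] [B [Q < >]]] )]]]

12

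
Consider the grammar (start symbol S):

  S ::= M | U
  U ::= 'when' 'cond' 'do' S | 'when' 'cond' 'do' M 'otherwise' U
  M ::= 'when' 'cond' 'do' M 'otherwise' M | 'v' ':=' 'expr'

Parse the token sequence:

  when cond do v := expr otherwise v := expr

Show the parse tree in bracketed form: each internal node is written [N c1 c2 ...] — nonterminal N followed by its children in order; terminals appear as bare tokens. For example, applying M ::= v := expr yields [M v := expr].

S
M
when cond do M otherwise M
when cond do v := expr otherwise M
when cond do v := expr otherwise v := expr

[S [M when cond do [M v := expr] otherwise [M v := expr]]]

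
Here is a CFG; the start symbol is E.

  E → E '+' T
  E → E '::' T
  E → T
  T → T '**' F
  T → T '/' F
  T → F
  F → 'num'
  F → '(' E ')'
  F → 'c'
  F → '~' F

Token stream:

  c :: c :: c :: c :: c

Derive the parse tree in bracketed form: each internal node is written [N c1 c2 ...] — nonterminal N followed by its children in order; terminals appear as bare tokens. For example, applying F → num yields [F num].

E
E :: T
E :: T :: T
E :: T :: T :: T
E :: T :: T :: T :: T
T :: T :: T :: T :: T
F :: T :: T :: T :: T
c :: T :: T :: T :: T
c :: F :: T :: T :: T
c :: c :: T :: T :: T
c :: c :: F :: T :: T
c :: c :: c :: T :: T
c :: c :: c :: F :: T
c :: c :: c :: c :: T
c :: c :: c :: c :: F
c :: c :: c :: c :: c

[E [E [E [E [E [T [F c]]] :: [T [F c]]] :: [T [F c]]] :: [T [F c]]] :: [T [F c]]]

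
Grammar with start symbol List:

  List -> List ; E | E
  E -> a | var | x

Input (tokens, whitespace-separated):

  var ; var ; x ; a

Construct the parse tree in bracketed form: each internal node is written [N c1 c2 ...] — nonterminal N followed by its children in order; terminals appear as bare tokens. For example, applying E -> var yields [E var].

[List [List [List [List [E var]] ; [E var]] ; [E x]] ; [E a]]

List
List ; E
List ; E ; E
List ; E ; E ; E
E ; E ; E ; E
var ; E ; E ; E
var ; var ; E ; E
var ; var ; x ; E
var ; var ; x ; a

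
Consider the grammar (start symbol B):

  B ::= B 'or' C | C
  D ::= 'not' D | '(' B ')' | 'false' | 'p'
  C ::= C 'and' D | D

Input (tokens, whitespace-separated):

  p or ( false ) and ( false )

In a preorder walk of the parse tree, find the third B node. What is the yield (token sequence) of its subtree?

[B [B [C [D p]]] or [C [C [D ( [B [C [D false]]] )]] and [D ( [B [C [D false]]] )]]]

false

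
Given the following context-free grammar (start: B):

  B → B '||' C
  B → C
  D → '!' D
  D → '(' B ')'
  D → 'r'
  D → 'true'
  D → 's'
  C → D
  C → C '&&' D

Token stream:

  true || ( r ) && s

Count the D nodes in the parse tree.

[B [B [C [D true]]] || [C [C [D ( [B [C [D r]]] )]] && [D s]]]

4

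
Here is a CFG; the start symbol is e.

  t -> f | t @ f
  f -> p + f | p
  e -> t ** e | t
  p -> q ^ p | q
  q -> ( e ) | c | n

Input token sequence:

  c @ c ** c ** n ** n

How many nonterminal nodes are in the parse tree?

24

[e [t [t [f [p [q c]]]] @ [f [p [q c]]]] ** [e [t [f [p [q c]]]] ** [e [t [f [p [q n]]]] ** [e [t [f [p [q n]]]]]]]]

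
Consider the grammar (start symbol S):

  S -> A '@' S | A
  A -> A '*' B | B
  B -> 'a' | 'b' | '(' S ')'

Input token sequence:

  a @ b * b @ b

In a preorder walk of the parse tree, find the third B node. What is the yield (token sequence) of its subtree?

[S [A [B a]] @ [S [A [A [B b]] * [B b]] @ [S [A [B b]]]]]

b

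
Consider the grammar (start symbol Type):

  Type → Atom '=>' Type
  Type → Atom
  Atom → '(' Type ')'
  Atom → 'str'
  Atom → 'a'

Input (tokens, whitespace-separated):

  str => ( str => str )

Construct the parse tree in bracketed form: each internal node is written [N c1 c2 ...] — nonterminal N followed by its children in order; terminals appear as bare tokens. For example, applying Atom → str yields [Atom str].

[Type [Atom str] => [Type [Atom ( [Type [Atom str] => [Type [Atom str]]] )]]]

Type
Atom => Type
str => Type
str => Atom
str => ( Type )
str => ( Atom => Type )
str => ( str => Type )
str => ( str => Atom )
str => ( str => str )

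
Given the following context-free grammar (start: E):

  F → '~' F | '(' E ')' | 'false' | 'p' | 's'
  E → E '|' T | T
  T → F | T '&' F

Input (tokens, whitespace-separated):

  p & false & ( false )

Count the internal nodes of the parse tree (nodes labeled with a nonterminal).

10

[E [T [T [T [F p]] & [F false]] & [F ( [E [T [F false]]] )]]]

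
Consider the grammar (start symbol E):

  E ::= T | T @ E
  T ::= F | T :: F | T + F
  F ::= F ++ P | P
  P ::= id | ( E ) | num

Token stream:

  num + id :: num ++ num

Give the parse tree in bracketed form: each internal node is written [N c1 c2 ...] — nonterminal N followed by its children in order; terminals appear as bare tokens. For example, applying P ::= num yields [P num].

[E [T [T [T [F [P num]]] + [F [P id]]] :: [F [F [P num]] ++ [P num]]]]

E
T
T :: F
T + F :: F
F + F :: F
P + F :: F
num + F :: F
num + P :: F
num + id :: F
num + id :: F ++ P
num + id :: P ++ P
num + id :: num ++ P
num + id :: num ++ num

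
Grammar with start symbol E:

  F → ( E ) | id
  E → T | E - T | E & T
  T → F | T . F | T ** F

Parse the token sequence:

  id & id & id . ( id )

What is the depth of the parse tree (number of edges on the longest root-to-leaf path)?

6

[E [E [E [T [F id]]] & [T [F id]]] & [T [T [F id]] . [F ( [E [T [F id]]] )]]]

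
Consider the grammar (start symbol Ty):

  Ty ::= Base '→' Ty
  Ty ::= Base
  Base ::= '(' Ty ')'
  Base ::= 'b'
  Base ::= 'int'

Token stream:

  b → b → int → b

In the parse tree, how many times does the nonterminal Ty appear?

[Ty [Base b] → [Ty [Base b] → [Ty [Base int] → [Ty [Base b]]]]]

4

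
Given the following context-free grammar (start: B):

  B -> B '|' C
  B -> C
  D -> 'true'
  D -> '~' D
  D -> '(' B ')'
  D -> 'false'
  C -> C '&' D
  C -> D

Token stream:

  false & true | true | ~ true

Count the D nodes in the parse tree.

[B [B [B [C [C [D false]] & [D true]]] | [C [D true]]] | [C [D ~ [D true]]]]

5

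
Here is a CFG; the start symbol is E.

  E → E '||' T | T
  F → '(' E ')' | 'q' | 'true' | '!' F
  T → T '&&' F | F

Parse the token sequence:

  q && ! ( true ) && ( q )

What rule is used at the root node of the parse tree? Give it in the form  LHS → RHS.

E → T

[E [T [T [T [F q]] && [F ! [F ( [E [T [F true]]] )]]] && [F ( [E [T [F q]]] )]]]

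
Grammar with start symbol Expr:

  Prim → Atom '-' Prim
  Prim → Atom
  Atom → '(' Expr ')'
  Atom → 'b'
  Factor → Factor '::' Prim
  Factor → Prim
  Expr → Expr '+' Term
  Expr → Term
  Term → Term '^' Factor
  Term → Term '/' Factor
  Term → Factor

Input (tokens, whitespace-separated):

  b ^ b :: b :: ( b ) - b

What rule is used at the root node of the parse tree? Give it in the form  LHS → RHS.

Expr → Term

[Expr [Term [Term [Factor [Prim [Atom b]]]] ^ [Factor [Factor [Factor [Prim [Atom b]]] :: [Prim [Atom b]]] :: [Prim [Atom ( [Expr [Term [Factor [Prim [Atom b]]]]] )] - [Prim [Atom b]]]]]]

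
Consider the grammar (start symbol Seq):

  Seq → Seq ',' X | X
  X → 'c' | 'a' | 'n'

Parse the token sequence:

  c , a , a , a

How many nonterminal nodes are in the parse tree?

8

[Seq [Seq [Seq [Seq [X c]] , [X a]] , [X a]] , [X a]]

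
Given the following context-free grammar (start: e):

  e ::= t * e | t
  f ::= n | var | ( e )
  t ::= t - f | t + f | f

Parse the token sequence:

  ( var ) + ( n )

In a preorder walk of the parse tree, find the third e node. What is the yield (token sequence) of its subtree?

[e [t [t [f ( [e [t [f var]]] )]] + [f ( [e [t [f n]]] )]]]

n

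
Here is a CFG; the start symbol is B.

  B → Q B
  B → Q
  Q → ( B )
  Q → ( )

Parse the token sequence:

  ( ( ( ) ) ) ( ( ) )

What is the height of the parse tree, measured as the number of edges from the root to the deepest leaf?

6

[B [Q ( [B [Q ( [B [Q ( )]] )]] )] [B [Q ( [B [Q ( )]] )]]]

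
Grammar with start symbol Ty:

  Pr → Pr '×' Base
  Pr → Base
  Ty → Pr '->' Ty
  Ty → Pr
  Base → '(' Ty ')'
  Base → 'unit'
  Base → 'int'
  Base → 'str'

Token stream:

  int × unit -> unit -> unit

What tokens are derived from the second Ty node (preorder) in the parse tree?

unit -> unit

[Ty [Pr [Pr [Base int]] × [Base unit]] -> [Ty [Pr [Base unit]] -> [Ty [Pr [Base unit]]]]]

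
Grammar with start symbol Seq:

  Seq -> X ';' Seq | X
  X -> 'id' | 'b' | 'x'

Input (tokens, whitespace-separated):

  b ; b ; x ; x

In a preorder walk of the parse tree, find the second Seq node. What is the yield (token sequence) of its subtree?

b ; x ; x

[Seq [X b] ; [Seq [X b] ; [Seq [X x] ; [Seq [X x]]]]]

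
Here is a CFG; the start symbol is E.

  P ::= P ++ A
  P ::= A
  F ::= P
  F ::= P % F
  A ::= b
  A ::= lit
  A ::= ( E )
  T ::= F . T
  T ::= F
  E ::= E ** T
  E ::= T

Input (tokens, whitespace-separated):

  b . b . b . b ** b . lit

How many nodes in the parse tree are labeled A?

[E [E [T [F [P [A b]]] . [T [F [P [A b]]] . [T [F [P [A b]]] . [T [F [P [A b]]]]]]]] ** [T [F [P [A b]]] . [T [F [P [A lit]]]]]]

6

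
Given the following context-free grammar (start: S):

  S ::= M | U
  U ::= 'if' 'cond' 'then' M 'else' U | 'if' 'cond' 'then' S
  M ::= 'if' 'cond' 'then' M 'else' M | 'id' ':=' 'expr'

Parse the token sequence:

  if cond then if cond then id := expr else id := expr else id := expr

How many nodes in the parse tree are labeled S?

1

[S [M if cond then [M if cond then [M id := expr] else [M id := expr]] else [M id := expr]]]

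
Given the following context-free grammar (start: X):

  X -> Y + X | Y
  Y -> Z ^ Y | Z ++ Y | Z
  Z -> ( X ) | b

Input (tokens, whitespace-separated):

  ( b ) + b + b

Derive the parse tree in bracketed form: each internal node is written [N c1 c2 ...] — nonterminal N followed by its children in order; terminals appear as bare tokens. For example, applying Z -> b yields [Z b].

[X [Y [Z ( [X [Y [Z b]]] )]] + [X [Y [Z b]] + [X [Y [Z b]]]]]

X
Y + X
Z + X
( X ) + X
( Y ) + X
( Z ) + X
( b ) + X
( b ) + Y + X
( b ) + Z + X
( b ) + b + X
( b ) + b + Y
( b ) + b + Z
( b ) + b + b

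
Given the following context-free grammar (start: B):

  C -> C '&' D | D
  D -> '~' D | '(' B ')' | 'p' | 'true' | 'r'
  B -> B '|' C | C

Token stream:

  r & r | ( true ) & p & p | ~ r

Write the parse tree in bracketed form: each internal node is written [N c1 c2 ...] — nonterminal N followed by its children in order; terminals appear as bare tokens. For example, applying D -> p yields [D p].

[B [B [B [C [C [D r]] & [D r]]] | [C [C [C [D ( [B [C [D true]]] )]] & [D p]] & [D p]]] | [C [D ~ [D r]]]]

B
B | C
B | C | C
C | C | C
C & D | C | C
D & D | C | C
r & D | C | C
r & r | C | C
r & r | C & D | C
r & r | C & D & D | C
r & r | D & D & D | C
r & r | ( B ) & D & D | C
r & r | ( C ) & D & D | C
r & r | ( D ) & D & D | C
r & r | ( true ) & D & D | C
r & r | ( true ) & p & D | C
r & r | ( true ) & p & p | C
r & r | ( true ) & p & p | D
r & r | ( true ) & p & p | ~ D
r & r | ( true ) & p & p | ~ r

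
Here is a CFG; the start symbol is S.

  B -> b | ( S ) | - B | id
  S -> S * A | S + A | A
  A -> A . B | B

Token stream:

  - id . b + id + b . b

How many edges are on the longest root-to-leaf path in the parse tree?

7

[S [S [S [A [A [B - [B id]]] . [B b]]] + [A [B id]]] + [A [A [B b]] . [B b]]]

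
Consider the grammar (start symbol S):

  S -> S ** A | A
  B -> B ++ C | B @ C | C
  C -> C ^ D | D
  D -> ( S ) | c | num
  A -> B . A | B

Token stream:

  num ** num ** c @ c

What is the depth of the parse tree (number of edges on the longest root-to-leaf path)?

7

[S [S [S [A [B [C [D num]]]]] ** [A [B [C [D num]]]]] ** [A [B [B [C [D c]]] @ [C [D c]]]]]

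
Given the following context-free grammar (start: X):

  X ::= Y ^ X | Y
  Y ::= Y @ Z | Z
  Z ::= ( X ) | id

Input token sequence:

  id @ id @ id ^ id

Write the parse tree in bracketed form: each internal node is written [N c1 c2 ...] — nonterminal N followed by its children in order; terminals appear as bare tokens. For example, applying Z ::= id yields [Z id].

[X [Y [Y [Y [Z id]] @ [Z id]] @ [Z id]] ^ [X [Y [Z id]]]]

X
Y ^ X
Y @ Z ^ X
Y @ Z @ Z ^ X
Z @ Z @ Z ^ X
id @ Z @ Z ^ X
id @ id @ Z ^ X
id @ id @ id ^ X
id @ id @ id ^ Y
id @ id @ id ^ Z
id @ id @ id ^ id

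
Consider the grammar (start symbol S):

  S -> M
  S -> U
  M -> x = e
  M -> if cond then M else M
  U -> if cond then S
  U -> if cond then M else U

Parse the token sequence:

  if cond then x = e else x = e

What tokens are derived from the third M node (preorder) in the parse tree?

[S [M if cond then [M x = e] else [M x = e]]]

x = e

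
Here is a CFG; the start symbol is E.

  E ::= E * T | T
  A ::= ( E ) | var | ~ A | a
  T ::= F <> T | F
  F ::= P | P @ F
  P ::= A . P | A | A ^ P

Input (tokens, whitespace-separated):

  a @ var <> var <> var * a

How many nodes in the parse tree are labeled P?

5

[E [E [T [F [P [A a]] @ [F [P [A var]]]] <> [T [F [P [A var]]] <> [T [F [P [A var]]]]]]] * [T [F [P [A a]]]]]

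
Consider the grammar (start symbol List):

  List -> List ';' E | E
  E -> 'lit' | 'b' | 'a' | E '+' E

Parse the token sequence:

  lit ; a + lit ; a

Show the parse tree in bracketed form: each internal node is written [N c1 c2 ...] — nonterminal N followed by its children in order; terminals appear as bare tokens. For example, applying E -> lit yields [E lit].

[List [List [List [E lit]] ; [E [E a] + [E lit]]] ; [E a]]

List
List ; E
List ; E ; E
E ; E ; E
lit ; E ; E
lit ; E + E ; E
lit ; a + E ; E
lit ; a + lit ; E
lit ; a + lit ; a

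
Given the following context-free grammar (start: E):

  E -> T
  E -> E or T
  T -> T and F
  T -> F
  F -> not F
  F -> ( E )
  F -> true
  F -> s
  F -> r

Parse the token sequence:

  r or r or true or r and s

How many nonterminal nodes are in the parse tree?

14

[E [E [E [E [T [F r]]] or [T [F r]]] or [T [F true]]] or [T [T [F r]] and [F s]]]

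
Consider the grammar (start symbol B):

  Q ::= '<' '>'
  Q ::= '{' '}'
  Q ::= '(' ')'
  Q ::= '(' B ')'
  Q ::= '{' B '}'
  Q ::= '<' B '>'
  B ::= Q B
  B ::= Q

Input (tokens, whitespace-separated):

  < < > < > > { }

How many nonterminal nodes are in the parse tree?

8

[B [Q < [B [Q < >] [B [Q < >]]] >] [B [Q { }]]]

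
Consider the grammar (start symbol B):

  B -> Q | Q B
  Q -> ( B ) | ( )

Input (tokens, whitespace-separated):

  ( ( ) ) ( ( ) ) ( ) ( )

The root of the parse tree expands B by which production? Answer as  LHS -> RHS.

B -> Q B

[B [Q ( [B [Q ( )]] )] [B [Q ( [B [Q ( )]] )] [B [Q ( )] [B [Q ( )]]]]]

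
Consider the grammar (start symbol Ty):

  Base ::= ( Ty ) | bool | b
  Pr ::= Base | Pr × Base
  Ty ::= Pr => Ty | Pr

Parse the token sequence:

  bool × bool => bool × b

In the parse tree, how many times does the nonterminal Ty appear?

2

[Ty [Pr [Pr [Base bool]] × [Base bool]] => [Ty [Pr [Pr [Base bool]] × [Base b]]]]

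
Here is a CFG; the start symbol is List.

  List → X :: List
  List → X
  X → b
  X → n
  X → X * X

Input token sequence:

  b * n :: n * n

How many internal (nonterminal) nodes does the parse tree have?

8

[List [X [X b] * [X n]] :: [List [X [X n] * [X n]]]]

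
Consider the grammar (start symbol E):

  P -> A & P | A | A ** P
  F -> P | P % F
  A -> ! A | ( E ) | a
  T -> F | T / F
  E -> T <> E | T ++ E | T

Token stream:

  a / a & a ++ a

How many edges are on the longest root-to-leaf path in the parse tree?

[E [T [T [F [P [A a]]]] / [F [P [A a] & [P [A a]]]]] ++ [E [T [F [P [A a]]]]]]

6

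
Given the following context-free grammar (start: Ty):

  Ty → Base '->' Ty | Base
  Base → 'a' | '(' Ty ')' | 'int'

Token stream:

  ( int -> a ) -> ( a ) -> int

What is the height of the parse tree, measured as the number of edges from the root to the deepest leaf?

5

[Ty [Base ( [Ty [Base int] -> [Ty [Base a]]] )] -> [Ty [Base ( [Ty [Base a]] )] -> [Ty [Base int]]]]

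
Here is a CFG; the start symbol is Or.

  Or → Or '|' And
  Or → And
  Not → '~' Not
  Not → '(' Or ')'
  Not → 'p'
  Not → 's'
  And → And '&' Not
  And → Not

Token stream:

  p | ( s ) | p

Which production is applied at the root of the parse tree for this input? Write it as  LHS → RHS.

[Or [Or [Or [And [Not p]]] | [And [Not ( [Or [And [Not s]]] )]]] | [And [Not p]]]

Or → Or '|' And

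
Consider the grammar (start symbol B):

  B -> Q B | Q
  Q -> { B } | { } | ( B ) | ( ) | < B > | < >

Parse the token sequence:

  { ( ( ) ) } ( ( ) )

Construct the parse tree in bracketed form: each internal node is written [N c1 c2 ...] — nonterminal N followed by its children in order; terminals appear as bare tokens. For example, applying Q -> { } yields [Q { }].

B
Q B
{ B } B
{ Q } B
{ ( B ) } B
{ ( Q ) } B
{ ( ( ) ) } B
{ ( ( ) ) } Q
{ ( ( ) ) } ( B )
{ ( ( ) ) } ( Q )
{ ( ( ) ) } ( ( ) )

[B [Q { [B [Q ( [B [Q ( )]] )]] }] [B [Q ( [B [Q ( )]] )]]]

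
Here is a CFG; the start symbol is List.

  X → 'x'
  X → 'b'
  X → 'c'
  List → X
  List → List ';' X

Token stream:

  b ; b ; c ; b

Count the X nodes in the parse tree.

[List [List [List [List [X b]] ; [X b]] ; [X c]] ; [X b]]

4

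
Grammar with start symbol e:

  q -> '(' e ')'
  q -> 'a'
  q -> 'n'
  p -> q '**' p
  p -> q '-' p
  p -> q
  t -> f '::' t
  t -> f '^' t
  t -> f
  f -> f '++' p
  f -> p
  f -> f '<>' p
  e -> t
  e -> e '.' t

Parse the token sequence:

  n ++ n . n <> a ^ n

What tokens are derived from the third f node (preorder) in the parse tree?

n <> a

[e [e [t [f [f [p [q n]]] ++ [p [q n]]]]] . [t [f [f [p [q n]]] <> [p [q a]]] ^ [t [f [p [q n]]]]]]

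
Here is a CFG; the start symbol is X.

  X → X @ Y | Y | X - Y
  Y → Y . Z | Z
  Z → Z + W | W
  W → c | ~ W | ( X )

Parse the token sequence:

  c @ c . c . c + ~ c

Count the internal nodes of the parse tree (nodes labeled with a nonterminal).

[X [X [Y [Z [W c]]]] @ [Y [Y [Y [Z [W c]]] . [Z [W c]]] . [Z [Z [W c]] + [W ~ [W c]]]]]

17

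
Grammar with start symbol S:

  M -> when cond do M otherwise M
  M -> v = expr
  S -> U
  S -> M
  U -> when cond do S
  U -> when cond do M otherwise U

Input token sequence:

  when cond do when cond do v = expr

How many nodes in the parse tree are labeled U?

2

[S [U when cond do [S [U when cond do [S [M v = expr]]]]]]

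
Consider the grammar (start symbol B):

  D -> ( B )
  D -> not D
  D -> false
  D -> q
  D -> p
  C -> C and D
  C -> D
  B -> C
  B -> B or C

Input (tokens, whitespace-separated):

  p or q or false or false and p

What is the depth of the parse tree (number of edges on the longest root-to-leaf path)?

6

[B [B [B [B [C [D p]]] or [C [D q]]] or [C [D false]]] or [C [C [D false]] and [D p]]]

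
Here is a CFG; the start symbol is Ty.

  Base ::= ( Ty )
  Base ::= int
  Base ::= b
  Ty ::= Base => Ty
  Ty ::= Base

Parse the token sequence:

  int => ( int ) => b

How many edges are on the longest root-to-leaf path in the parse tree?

5

[Ty [Base int] => [Ty [Base ( [Ty [Base int]] )] => [Ty [Base b]]]]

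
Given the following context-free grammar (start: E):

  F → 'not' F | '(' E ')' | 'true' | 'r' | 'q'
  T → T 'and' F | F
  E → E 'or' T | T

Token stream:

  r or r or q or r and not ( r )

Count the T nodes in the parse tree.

[E [E [E [E [T [F r]]] or [T [F r]]] or [T [F q]]] or [T [T [F r]] and [F not [F ( [E [T [F r]]] )]]]]

6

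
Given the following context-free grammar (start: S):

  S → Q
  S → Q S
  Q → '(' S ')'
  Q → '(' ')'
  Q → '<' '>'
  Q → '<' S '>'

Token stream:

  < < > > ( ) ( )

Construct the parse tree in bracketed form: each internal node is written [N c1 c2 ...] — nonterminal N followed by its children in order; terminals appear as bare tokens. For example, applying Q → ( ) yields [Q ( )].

[S [Q < [S [Q < >]] >] [S [Q ( )] [S [Q ( )]]]]

S
Q S
< S > S
< Q > S
< < > > S
< < > > Q S
< < > > ( ) S
< < > > ( ) Q
< < > > ( ) ( )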